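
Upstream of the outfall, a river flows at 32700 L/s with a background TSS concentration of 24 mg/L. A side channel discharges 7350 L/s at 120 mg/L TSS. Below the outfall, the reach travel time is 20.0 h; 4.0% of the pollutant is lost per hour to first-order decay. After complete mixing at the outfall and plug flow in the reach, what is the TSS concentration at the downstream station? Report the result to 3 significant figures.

18.4 mg/L

Mixed concentration C = ΣQC/ΣQ = (32700·24.00 + 7350·120.0) / 40050 = 1667000/40050 = 41.62 mg/L.
4.0%/h lost → k = −ln(1 − 0.04) = 0.04082 h⁻¹.
Decay over the reach: 41.62·exp(−kt) = 41.62·0.4420 = 18.40 mg/L.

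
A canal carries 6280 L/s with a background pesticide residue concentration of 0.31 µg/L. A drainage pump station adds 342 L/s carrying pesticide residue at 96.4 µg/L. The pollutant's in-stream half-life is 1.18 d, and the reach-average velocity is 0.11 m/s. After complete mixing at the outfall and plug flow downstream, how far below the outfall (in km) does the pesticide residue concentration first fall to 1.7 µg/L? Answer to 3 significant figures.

18.3 km

Mixed concentration C = ΣQC/ΣQ = (6280·0.3100 + 342.0·96.40) / 6622 = 34920/6622 = 5.273 µg/L.
Half-life 1.18 d → k = ln 2 / 1.18 = 0.5874 d⁻¹.
Set 5.273·exp(−k·t) = 1.7 → t = ln(5.273/1.7)/k = 166500 s = 46.25 h.
Distance = v·t = 0.11·166500 = 18310 m = 18.31 km.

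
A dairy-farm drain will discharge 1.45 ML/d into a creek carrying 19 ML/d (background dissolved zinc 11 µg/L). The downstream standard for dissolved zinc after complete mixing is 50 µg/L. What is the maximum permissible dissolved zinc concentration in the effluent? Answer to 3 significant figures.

At the limit, (Qr·Cr + Qe·Cₑ)/(Qr + Qe) = 50:
Cₑ = (20.45·50 − 19.00·11.00) / 1.450 = 561.0 µg/L.

561 µg/L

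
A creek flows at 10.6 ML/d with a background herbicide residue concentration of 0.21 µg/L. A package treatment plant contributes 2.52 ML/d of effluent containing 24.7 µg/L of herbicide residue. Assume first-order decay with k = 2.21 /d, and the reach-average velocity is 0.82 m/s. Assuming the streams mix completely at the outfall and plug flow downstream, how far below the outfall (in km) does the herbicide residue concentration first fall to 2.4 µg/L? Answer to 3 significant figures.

Mixed concentration C = ΣQC/ΣQ = (10.60·0.2100 + 2.520·24.70) / 13.12 = 64.47/13.12 = 4.914 µg/L.
Set 4.914·exp(−k·t) = 2.4 → t = ln(4.914/2.4)/k = 28020 s = 7.782 h.
Distance = v·t = 0.82·28020 = 22970 m = 22.97 km.

23.0 km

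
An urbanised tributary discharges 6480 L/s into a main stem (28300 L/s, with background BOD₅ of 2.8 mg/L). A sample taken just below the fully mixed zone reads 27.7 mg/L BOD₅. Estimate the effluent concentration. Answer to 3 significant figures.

136 mg/L

Mass balance: 28300·2.800 + 6480·Cₑ = 34780·27.70
→ Cₑ = (34780·27.70 − 28300·2.800) / 6480 = 136.4 mg/L.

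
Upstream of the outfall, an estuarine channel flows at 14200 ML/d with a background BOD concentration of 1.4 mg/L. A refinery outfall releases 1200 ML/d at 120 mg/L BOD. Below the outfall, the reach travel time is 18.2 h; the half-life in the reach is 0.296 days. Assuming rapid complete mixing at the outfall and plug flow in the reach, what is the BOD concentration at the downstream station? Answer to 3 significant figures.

Mixed concentration C = ΣQC/ΣQ = (14200·1.400 + 1200·120.0) / 15400 = 163900/15400 = 10.64 mg/L.
Half-life 0.296 d → k = ln 2 / 0.296 = 2.342 d⁻¹.
First-order decay: C = 10.64·exp(−k·t) = 10.64·0.1693 = 1.802 mg/L.

1.80 mg/L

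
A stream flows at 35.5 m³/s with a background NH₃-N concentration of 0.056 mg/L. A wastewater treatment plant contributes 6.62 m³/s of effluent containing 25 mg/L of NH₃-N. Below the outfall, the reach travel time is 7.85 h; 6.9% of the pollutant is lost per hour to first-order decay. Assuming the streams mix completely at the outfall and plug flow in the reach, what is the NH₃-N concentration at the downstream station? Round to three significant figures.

Mixed concentration C = ΣQC/ΣQ = (35.50·0.05600 + 6.620·25.00) / 42.12 = 167.5/42.12 = 3.976 mg/L.
6.9%/h lost → k = −ln(1 − 0.069) = 0.07150 h⁻¹.
Decay over the reach: 3.976·exp(−kt) = 3.976·0.5705 = 2.269 mg/L.

2.27 mg/L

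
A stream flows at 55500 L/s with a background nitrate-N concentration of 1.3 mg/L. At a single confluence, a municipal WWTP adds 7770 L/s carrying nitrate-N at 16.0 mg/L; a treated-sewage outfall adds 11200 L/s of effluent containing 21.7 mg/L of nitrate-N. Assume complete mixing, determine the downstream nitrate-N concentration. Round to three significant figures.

Flow-weighted average: C = (55500·1.300 + 7770·16.00 + 11200·21.70) / 74470 = 439500/74470 = 5.902 mg/L.

5.90 mg/L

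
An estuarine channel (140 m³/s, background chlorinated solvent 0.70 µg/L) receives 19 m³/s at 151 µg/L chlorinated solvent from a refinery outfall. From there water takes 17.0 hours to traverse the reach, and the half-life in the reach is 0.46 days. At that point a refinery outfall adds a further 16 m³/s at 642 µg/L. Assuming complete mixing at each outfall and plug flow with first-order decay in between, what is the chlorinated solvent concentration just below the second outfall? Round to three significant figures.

Flow-weighted average: C = (140.0·0.7000 + 19.00·151.0) / 159.0 = 2967/159.0 = 18.66 µg/L; combined flow 159.0 m³/s.
Half-life 0.46 d → k = ln 2 / 0.46 = 1.507 d⁻¹.
Applying C = C₀e^(−kt): 18.66 × 0.3439 = 6.418 µg/L.
Second outfall: C = (159.0·6.418 + 16.00·642.0)/175.0 = 64.53 µg/L.

64.5 µg/L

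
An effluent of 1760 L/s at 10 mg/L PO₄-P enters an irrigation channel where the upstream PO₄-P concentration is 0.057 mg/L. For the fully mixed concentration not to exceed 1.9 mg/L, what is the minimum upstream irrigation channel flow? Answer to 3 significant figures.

7740 L/s

Set C_mix = 1.9: (Q·0.05700 + 1760·10.00) / (Q + 1760) = 1.9
→ Q = 1760·(10.00 − 1.9)/(1.9 − 0.05700) = 7735 L/s.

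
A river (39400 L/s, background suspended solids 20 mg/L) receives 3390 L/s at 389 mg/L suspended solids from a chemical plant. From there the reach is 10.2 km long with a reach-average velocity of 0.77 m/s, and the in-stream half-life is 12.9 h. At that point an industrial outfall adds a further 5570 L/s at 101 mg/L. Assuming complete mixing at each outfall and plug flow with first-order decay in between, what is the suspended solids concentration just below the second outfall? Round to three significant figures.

47.4 mg/L

Conservation of mass: C = (39400·20.00 + 3390·389.0) / 42790 = 2107000/42790 = 49.23 mg/L; combined flow 42790 L/s.
Travel time t = 10.2·1000 / 0.77 = 13250 s = 3.680 h.
Half-life 12.9 h → k = ln 2 / 12.9 = 0.05373 h⁻¹ = 1.290 d⁻¹.
After decay, C = 49.23 × e^(−kt) = 49.23 × 0.8206 = 40.40 mg/L.
At the second outfall, C = (42790·40.40 + 5570·101.0) / (42790 + 5570) = 47.38 mg/L.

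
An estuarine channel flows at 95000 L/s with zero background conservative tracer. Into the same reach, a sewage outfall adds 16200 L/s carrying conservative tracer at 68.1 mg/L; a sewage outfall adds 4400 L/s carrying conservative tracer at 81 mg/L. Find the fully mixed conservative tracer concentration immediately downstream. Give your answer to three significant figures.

Mass balance: C = (95000·0 + 16200·68.10 + 4400·81.00) / 115600 = 1460000/115600 = 12.63 mg/L.

12.6 mg/L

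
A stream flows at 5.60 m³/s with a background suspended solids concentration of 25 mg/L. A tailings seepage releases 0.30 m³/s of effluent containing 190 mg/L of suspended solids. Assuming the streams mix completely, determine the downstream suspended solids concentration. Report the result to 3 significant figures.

33.4 mg/L

Flow-weighted average: C = (5.600·25.00 + 0.3000·190.0) / 5.900 = 197.0/5.900 = 33.39 mg/L.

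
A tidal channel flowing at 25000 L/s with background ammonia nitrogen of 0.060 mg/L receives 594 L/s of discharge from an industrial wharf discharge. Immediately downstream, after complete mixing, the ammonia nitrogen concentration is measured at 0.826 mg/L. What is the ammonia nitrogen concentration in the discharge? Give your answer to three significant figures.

Mass balance: 25000·0.06000 + 594.0·Cₑ = 25590·0.8260
→ Cₑ = (25590·0.8260 − 25000·0.06000) / 594.0 = 33.07 mg/L.

33.1 mg/L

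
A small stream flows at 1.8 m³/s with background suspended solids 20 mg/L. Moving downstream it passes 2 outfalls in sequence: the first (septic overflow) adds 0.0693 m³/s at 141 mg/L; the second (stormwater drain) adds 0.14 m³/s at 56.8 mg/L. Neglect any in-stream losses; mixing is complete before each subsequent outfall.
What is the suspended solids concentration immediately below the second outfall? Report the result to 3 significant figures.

26.7 mg/L

Below outfall 1: Q → 1.869 m³/s, C = (1.800·20.00 + 0.06930·141.0)/1.869 = 24.49 mg/L.
Below outfall 2: Q → 2.009 m³/s, C = (1.869·24.49 + 0.1400·56.80)/2.009 = 26.74 mg/L.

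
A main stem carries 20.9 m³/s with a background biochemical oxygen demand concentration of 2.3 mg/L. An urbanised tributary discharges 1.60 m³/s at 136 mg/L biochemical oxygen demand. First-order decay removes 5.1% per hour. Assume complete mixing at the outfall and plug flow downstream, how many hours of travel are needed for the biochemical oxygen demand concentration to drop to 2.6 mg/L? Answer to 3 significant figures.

Mixed concentration C = ΣQC/ΣQ = (20.90·2.300 + 1.600·136.0) / 22.50 = 265.7/22.50 = 11.81 mg/L.
5.1%/h lost → k = −ln(1 − 0.051) = 0.05235 h⁻¹.
11.81·exp(−k·t) = 2.6 → t = ln(11.81/2.6)/k = 104100 s = 28.91 h.

28.9 h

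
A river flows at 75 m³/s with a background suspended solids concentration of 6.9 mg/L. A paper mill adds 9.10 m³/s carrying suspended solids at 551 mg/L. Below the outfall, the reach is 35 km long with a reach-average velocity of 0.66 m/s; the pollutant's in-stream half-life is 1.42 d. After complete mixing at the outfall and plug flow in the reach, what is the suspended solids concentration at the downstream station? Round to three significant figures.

48.7 mg/L

Mixed concentration C = ΣQC/ΣQ = (75.00·6.900 + 9.100·551.0) / 84.10 = 5532/84.10 = 65.77 mg/L.
Travel time t = 35·1000 / 0.66 = 53030 s = 14.73 h.
Half-life 1.42 d → k = ln 2 / 1.42 = 0.4881 d⁻¹.
Decay over the reach: 65.77·exp(−kt) = 65.77·0.7411 = 48.75 mg/L.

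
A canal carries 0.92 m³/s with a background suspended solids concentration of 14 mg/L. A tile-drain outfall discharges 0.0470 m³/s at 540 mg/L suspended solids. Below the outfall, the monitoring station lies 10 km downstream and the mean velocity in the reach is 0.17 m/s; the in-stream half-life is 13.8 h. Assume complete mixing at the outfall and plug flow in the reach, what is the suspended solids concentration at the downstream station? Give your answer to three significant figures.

17.4 mg/L

Conservation of mass: C = (0.9200·14.00 + 0.04700·540.0) / 0.9670 = 38.26/0.9670 = 39.57 mg/L.
Travel time t = 10·1000 / 0.17 = 58820 s = 16.34 h.
Half-life 13.8 h → k = ln 2 / 13.8 = 0.05023 h⁻¹ = 1.205 d⁻¹.
After decay, C = 39.57 × e^(−kt) = 39.57 × 0.4401 = 17.41 mg/L.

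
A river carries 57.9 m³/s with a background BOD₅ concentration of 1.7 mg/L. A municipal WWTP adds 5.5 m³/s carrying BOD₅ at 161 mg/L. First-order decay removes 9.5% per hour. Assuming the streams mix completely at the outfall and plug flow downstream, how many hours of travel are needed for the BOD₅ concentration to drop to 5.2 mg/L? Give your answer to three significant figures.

11.0 h

After mixing, C = (57.90·1.700 + 5.500·161.0) / 63.40 = 983.9/63.40 = 15.52 mg/L.
9.5%/h lost → k = −ln(1 − 0.095) = 0.09982 h⁻¹.
15.52·exp(−k·t) = 5.2 → t = ln(15.52/5.2)/k = 39430 s = 10.95 h.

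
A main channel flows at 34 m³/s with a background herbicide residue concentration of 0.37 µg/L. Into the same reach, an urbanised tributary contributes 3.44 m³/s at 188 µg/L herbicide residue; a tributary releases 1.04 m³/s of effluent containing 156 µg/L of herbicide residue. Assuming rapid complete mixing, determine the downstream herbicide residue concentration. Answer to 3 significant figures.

21.3 µg/L

After mixing, C = (34.00·0.3700 + 3.440·188.0 + 1.040·156.0) / 38.48 = 821.5/38.48 = 21.35 µg/L.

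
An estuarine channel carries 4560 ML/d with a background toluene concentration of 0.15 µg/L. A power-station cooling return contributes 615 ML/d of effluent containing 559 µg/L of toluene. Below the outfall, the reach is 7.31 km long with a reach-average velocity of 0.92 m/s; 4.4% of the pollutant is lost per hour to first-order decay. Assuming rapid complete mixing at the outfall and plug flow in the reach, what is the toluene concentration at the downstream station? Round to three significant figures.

Flow-weighted average: C = (4560·0.1500 + 615.0·559.0) / 5175 = 344500/5175 = 66.56 µg/L.
Travel time t = 7.31·1000 / 0.92 = 7946 s = 2.207 h.
4.4%/h lost → k = −ln(1 − 0.044) = 0.04500 h⁻¹.
Applying C = C₀e^(−kt): 66.56 × 0.9055 = 60.27 µg/L.

60.3 µg/L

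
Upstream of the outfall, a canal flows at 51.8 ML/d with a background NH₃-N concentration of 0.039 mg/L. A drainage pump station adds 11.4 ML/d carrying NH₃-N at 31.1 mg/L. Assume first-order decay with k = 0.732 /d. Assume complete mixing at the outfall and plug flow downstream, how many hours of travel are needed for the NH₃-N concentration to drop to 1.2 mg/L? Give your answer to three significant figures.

After mixing, C = (51.80·0.03900 + 11.40·31.10) / 63.20 = 356.6/63.20 = 5.642 mg/L.
5.642·exp(−k·t) = 1.2 → t = ln(5.642/1.2)/k = 182700 s = 50.75 h.

50.8 h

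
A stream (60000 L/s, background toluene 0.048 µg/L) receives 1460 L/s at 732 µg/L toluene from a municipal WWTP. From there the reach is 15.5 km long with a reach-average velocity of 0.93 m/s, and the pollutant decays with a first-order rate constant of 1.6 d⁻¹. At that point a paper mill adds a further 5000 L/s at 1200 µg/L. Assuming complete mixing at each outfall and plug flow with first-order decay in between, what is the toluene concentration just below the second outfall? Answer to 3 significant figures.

102 µg/L

Mixed concentration C = ΣQC/ΣQ = (60000·0.04800 + 1460·732.0) / 61460 = 1072000/61460 = 17.44 µg/L; combined flow 61460 L/s.
Travel time t = 15.5·1000 / 0.93 = 16670 s = 4.630 h.
Decay over the reach: 17.44·exp(−kt) = 17.44·0.7344 = 12.81 µg/L.
At the second outfall, C = (61460·12.81 + 5000·1200) / (61460 + 5000) = 102.1 µg/L.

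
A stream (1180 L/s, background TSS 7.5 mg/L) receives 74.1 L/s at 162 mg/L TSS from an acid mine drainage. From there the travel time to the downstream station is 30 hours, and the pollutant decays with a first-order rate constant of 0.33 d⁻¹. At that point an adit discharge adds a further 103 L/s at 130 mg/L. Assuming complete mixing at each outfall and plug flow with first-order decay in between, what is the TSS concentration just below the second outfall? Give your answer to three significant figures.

20.0 mg/L

After mixing, C = (1180·7.500 + 74.10·162.0) / 1254 = 20850/1254 = 16.63 mg/L; combined flow 1254 L/s.
First-order decay: C = 16.63·exp(−k·t) = 16.63·0.6620 = 11.01 mg/L.
At the second outfall, C = (1254·11.01 + 103.0·130.0) / (1254 + 103.0) = 20.04 mg/L.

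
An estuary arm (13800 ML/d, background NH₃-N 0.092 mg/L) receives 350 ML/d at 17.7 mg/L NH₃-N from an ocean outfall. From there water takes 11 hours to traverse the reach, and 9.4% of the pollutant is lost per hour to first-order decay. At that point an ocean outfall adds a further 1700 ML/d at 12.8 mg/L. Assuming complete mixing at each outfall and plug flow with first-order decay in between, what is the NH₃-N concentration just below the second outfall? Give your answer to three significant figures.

1.53 mg/L

Conservation of mass: C = (13800·0.09200 + 350.0·17.70) / 14150 = 7465/14150 = 0.5275 mg/L; combined flow 14150 ML/d.
9.4%/h lost → k = −ln(1 − 0.094) = 0.09872 h⁻¹.
After decay, C = 0.5275 × e^(−kt) = 0.5275 × 0.3376 = 0.1781 mg/L.
Second outfall: C = (14150·0.1781 + 1700·12.80)/15850 = 1.532 mg/L.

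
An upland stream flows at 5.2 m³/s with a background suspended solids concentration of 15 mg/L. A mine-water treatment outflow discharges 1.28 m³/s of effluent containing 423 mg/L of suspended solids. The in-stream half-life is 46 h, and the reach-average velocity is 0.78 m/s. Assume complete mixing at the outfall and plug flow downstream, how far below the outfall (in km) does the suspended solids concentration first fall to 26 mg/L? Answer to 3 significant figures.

After mixing, C = (5.200·15.00 + 1.280·423.0) / 6.480 = 619.4/6.480 = 95.59 mg/L.
Half-life 46 h → k = ln 2 / 46 = 0.01507 h⁻¹ = 0.3616 d⁻¹.
Set 95.59·exp(−k·t) = 26 → t = ln(95.59/26)/k = 311100 s = 86.41 h.
Distance = v·t = 0.78·311100 = 242600 m = 242.6 km.

243 km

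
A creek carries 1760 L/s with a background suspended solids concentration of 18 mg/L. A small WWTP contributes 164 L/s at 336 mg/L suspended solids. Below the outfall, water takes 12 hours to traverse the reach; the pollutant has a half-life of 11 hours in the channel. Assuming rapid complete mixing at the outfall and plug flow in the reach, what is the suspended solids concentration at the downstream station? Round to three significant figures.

Mixed concentration C = ΣQC/ΣQ = (1760·18.00 + 164.0·336.0) / 1924 = 86780/1924 = 45.11 mg/L.
Half-life 11 h → k = ln 2 / 11 = 0.06301 h⁻¹ = 1.512 d⁻¹.
Decay over the reach: 45.11·exp(−kt) = 45.11·0.4695 = 21.18 mg/L.

21.2 mg/L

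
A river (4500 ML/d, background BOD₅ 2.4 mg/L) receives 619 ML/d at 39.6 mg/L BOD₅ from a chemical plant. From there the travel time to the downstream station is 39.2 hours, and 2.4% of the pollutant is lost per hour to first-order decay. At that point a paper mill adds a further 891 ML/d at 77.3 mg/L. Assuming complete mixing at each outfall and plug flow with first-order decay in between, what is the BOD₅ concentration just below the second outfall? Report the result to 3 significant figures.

13.7 mg/L

Conservation of mass: C = (4500·2.400 + 619.0·39.60) / 5119 = 35310/5119 = 6.898 mg/L; combined flow 5119 ML/d.
2.4%/h lost → k = −ln(1 − 0.024) = 0.02429 h⁻¹.
After decay, C = 6.898 × e^(−kt) = 6.898 × 0.3859 = 2.662 mg/L.
Second outfall: C = (5119·2.662 + 891.0·77.30)/6010 = 13.73 mg/L.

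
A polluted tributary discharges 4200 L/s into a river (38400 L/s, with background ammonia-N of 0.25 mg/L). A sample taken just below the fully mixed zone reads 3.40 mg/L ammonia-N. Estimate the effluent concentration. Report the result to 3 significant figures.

Mass balance: 38400·0.2500 + 4200·Cₑ = 42600·3.400
→ Cₑ = (42600·3.400 − 38400·0.2500) / 4200 = 32.20 mg/L.

32.2 mg/L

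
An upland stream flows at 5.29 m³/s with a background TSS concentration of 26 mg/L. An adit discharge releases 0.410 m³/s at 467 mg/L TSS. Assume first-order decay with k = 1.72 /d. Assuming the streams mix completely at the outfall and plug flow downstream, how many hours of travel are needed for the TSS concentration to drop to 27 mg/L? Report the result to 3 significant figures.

10.6 h

Flow-weighted average: C = (5.290·26.00 + 0.4100·467.0) / 5.700 = 329.0/5.700 = 57.72 mg/L.
57.72·exp(−k·t) = 27 → t = ln(57.72/27)/k = 38170 s = 10.60 h.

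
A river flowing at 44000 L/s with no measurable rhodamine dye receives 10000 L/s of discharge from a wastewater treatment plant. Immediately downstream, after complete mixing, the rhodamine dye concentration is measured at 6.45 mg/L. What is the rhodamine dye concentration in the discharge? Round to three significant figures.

34.8 mg/L

Mass balance: 44000·0 + 10000·Cₑ = 54000·6.450
→ Cₑ = (54000·6.450 − 44000·0) / 10000 = 34.83 mg/L.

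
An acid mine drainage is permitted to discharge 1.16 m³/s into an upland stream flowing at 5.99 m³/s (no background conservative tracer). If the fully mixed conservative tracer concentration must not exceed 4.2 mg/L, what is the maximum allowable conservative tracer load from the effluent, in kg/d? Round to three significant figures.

2590 kg/d

Mass balance at the limit: 5.990·0 + 1.160·Cₑ = 7.150·4.2 → Cₑ = 25.89 mg/L.
Load = 1.160 m³/s × 25.89 g/m³ × 86 400 s/d = 2595 kg/d.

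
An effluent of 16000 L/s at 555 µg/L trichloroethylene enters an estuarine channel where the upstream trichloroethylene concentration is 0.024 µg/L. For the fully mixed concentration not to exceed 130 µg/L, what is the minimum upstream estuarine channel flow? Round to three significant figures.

52300 L/s

Set C_mix = 130: (Q·0.02400 + 16000·555.0) / (Q + 16000) = 130
→ Q = 16000·(555.0 − 130)/(130 − 0.02400) = 52320 L/s.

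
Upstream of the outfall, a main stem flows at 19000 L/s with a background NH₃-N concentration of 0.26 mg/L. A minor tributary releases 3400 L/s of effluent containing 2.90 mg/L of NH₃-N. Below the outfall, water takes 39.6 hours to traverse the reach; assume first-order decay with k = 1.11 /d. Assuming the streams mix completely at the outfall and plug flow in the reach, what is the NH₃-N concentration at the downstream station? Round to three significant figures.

Mixed concentration C = ΣQC/ΣQ = (19000·0.2600 + 3400·2.900) / 22400 = 14800/22400 = 0.6607 mg/L.
Applying C = C₀e^(−kt): 0.6607 × 0.1602 = 0.1058 mg/L.

0.106 mg/L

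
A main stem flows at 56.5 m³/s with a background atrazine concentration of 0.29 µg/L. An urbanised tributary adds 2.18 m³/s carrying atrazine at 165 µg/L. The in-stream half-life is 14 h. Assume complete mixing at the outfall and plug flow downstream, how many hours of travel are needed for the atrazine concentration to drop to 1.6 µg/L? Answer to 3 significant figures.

28.0 h

Flow-weighted average: C = (56.50·0.2900 + 2.180·165.0) / 58.68 = 376.1/58.68 = 6.409 µg/L.
Half-life 14 h → k = ln 2 / 14 = 0.04951 h⁻¹ = 1.188 d⁻¹.
6.409·exp(−k·t) = 1.6 → t = ln(6.409/1.6)/k = 100900 s = 28.03 h.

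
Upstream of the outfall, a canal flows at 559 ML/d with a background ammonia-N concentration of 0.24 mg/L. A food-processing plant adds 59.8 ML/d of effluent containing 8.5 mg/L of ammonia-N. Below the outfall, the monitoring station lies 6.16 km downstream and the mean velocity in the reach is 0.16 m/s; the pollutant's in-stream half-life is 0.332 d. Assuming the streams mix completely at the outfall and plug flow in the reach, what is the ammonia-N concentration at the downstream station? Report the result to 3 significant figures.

0.410 mg/L

Flow-weighted average: C = (559.0·0.2400 + 59.80·8.500) / 618.8 = 642.5/618.8 = 1.038 mg/L.
Travel time t = 6.16·1000 / 0.16 = 38500 s = 10.69 h.
Half-life 0.332 d → k = ln 2 / 0.332 = 2.088 d⁻¹.
Decay over the reach: 1.038·exp(−kt) = 1.038·0.3944 = 0.4095 mg/L.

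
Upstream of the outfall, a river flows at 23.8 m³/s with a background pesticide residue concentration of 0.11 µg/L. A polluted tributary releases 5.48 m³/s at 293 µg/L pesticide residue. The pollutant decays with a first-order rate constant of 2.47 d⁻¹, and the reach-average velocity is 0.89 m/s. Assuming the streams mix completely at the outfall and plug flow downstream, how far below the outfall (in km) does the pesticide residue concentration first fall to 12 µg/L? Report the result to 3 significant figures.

Conservation of mass: C = (23.80·0.1100 + 5.480·293.0) / 29.28 = 1608/29.28 = 54.93 µg/L.
Set 54.93·exp(−k·t) = 12 → t = ln(54.93/12)/k = 53210 s = 14.78 h.
Distance = v·t = 0.89·53210 = 47350 m = 47.35 km.

47.4 km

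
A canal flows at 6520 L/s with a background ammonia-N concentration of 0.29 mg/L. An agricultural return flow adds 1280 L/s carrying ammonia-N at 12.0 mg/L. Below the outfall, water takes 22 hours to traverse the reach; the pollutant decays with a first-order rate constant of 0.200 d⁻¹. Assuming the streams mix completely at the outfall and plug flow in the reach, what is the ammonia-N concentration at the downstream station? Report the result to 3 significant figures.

1.84 mg/L

Mixed concentration C = ΣQC/ΣQ = (6520·0.2900 + 1280·12.00) / 7800 = 17250/7800 = 2.212 mg/L.
First-order decay: C = 2.212·exp(−k·t) = 2.212·0.8325 = 1.841 mg/L.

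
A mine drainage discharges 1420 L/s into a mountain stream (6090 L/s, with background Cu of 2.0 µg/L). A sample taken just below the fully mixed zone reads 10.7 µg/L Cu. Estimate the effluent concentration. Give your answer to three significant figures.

Mass balance: 6090·2.000 + 1420·Cₑ = 7510·10.70
→ Cₑ = (7510·10.70 − 6090·2.000) / 1420 = 48.01 µg/L.

48.0 µg/L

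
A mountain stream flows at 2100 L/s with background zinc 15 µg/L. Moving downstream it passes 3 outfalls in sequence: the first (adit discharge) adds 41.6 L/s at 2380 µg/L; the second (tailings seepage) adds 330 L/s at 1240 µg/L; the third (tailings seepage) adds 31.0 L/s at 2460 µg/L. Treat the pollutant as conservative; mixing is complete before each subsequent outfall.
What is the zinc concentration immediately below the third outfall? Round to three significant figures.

After outfall 1: Q = 2100 + 41.60 = 2142 L/s; C = (2100·15.00 + 41.60·2380)/2142 = 60.94 µg/L.
After outfall 2: Q = 2142 + 330.0 = 2472 L/s; C = (2142·60.94 + 330.0·1240)/2472 = 218.4 µg/L.
After outfall 3: Q = 2472 + 31.00 = 2503 L/s; C = (2472·218.4 + 31.00·2460)/2503 = 246.1 µg/L.

246 µg/L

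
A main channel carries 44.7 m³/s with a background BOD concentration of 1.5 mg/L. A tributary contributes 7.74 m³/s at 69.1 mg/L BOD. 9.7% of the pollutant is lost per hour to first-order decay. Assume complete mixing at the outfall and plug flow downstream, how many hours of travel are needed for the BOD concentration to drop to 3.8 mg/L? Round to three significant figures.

Flow-weighted average: C = (44.70·1.500 + 7.740·69.10) / 52.44 = 601.9/52.44 = 11.48 mg/L.
9.7%/h lost → k = −ln(1 − 0.097) = 0.1020 h⁻¹.
11.48·exp(−k·t) = 3.8 → t = ln(11.48/3.8)/k = 39000 s = 10.83 h.

10.8 h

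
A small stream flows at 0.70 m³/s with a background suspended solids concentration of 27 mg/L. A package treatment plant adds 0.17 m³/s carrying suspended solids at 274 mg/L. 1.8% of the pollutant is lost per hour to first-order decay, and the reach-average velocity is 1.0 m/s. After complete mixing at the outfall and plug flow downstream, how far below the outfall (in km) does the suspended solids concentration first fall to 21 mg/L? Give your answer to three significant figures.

253 km

After mixing, C = (0.7000·27.00 + 0.1700·274.0) / 0.8700 = 65.48/0.8700 = 75.26 mg/L.
1.8%/h lost → k = −ln(1 − 0.018) = 0.01816 h⁻¹.
Set 75.26·exp(−k·t) = 21 → t = ln(75.26/21)/k = 253000 s = 70.28 h.
Distance = v·t = 1.0·253000 = 253000 m = 253.0 km.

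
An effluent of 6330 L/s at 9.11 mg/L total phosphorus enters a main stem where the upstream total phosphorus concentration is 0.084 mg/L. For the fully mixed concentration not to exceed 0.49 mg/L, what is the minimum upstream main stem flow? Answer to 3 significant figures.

134000 L/s

Set C_mix = 0.49: (Q·0.08400 + 6330·9.110) / (Q + 6330) = 0.49
→ Q = 6330·(9.110 − 0.49)/(0.49 − 0.08400) = 134400 L/s.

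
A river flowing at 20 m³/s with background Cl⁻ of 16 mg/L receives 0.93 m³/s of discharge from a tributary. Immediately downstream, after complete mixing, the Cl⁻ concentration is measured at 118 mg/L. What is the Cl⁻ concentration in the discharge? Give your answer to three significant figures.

Mass balance: 20.00·16.00 + 0.9300·Cₑ = 20.93·118.0
→ Cₑ = (20.93·118.0 − 20.00·16.00) / 0.9300 = 2312 mg/L.

2310 mg/L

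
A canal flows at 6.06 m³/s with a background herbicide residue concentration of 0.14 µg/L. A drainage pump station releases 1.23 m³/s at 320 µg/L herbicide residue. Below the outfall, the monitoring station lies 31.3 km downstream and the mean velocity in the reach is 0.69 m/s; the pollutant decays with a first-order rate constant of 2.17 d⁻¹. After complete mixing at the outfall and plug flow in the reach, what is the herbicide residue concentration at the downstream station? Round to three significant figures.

17.3 µg/L

After mixing, C = (6.060·0.1400 + 1.230·320.0) / 7.290 = 394.4/7.290 = 54.11 µg/L.
Travel time t = 31.3·1000 / 0.69 = 45360 s = 12.60 h.
Decay over the reach: 54.11·exp(−kt) = 54.11·0.3200 = 17.32 µg/L.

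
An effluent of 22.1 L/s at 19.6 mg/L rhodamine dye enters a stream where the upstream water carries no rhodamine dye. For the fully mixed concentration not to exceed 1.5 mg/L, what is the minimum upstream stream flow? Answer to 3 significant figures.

267 L/s

Set C_mix = 1.5: (Q·0 + 22.10·19.60) / (Q + 22.10) = 1.5
→ Q = 22.10·(19.60 − 1.5)/(1.5 − 0) = 266.7 L/s.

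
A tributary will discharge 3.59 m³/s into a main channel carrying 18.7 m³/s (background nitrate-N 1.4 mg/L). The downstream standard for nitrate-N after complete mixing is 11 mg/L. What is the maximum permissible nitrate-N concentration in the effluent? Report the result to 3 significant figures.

61.0 mg/L

At the limit, (Qr·Cr + Qe·Cₑ)/(Qr + Qe) = 11:
Cₑ = (22.29·11 − 18.70·1.400) / 3.590 = 61.01 mg/L.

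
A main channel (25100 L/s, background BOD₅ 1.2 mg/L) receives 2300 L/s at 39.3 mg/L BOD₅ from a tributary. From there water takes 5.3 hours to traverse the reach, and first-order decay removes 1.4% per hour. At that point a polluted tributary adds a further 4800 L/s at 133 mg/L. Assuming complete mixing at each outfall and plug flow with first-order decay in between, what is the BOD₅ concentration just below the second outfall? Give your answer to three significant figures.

23.3 mg/L

Conservation of mass: C = (25100·1.200 + 2300·39.30) / 27400 = 120500/27400 = 4.398 mg/L; combined flow 27400 L/s.
1.4%/h lost → k = −ln(1 − 0.014) = 0.01410 h⁻¹.
After decay, C = 4.398 × e^(−kt) = 4.398 × 0.9280 = 4.082 mg/L.
Second outfall: C = (27400·4.082 + 4800·133.0)/32200 = 23.30 mg/L.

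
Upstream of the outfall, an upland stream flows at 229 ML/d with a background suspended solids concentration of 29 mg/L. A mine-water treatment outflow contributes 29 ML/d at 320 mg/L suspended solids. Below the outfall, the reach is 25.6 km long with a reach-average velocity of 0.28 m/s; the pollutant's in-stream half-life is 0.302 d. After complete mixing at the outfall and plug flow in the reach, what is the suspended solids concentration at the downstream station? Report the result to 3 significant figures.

5.44 mg/L

Conservation of mass: C = (229.0·29.00 + 29.00·320.0) / 258.0 = 15920/258.0 = 61.71 mg/L.
Travel time t = 25.6·1000 / 0.28 = 91430 s = 25.40 h.
Half-life 0.302 d → k = ln 2 / 0.302 = 2.295 d⁻¹.
First-order decay: C = 61.71·exp(−k·t) = 61.71·0.08815 = 5.439 mg/L.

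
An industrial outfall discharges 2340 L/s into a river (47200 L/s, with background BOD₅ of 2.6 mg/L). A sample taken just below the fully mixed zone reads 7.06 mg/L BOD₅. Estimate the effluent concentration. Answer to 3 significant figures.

97.0 mg/L

Mass balance: 47200·2.600 + 2340·Cₑ = 49540·7.060
→ Cₑ = (49540·7.060 − 47200·2.600) / 2340 = 97.02 mg/L.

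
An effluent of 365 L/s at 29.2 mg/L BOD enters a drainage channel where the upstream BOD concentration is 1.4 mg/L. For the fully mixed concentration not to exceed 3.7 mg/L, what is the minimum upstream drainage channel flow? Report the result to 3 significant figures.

4050 L/s

Set C_mix = 3.7: (Q·1.400 + 365.0·29.20) / (Q + 365.0) = 3.7
→ Q = 365.0·(29.20 − 3.7)/(3.7 − 1.400) = 4047 L/s.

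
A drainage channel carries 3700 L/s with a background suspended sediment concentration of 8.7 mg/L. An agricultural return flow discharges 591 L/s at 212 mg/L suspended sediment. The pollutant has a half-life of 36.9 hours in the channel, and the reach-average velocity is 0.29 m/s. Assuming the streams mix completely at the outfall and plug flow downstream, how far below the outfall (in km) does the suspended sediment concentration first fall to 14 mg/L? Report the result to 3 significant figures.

53.6 km

After mixing, C = (3700·8.700 + 591.0·212.0) / 4291 = 157500/4291 = 36.70 mg/L.
Half-life 36.9 h → k = ln 2 / 36.9 = 0.01878 h⁻¹ = 0.4508 d⁻¹.
Set 36.70·exp(−k·t) = 14 → t = ln(36.70/14)/k = 184700 s = 51.30 h.
Distance = v·t = 0.29·184700 = 53560 m = 53.56 km.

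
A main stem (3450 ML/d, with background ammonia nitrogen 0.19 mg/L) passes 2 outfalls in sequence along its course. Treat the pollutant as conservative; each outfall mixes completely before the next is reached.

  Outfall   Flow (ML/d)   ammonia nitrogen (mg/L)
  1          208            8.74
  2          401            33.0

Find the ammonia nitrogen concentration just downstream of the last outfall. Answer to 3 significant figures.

3.87 mg/L

After outfall 1: Q = 3450 + 208.0 = 3658 ML/d; C = (3450·0.1900 + 208.0·8.740)/3658 = 0.6762 mg/L.
After outfall 2: Q = 3658 + 401.0 = 4059 ML/d; C = (3658·0.6762 + 401.0·33.00)/4059 = 3.870 mg/L.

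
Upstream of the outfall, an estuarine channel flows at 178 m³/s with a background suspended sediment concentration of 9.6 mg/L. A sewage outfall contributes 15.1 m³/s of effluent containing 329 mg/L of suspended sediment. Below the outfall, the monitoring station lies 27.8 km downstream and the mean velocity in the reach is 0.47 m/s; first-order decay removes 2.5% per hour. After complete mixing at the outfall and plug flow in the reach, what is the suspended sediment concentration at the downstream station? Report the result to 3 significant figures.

After mixing, C = (178.0·9.600 + 15.10·329.0) / 193.1 = 6677/193.1 = 34.58 mg/L.
Travel time t = 27.8·1000 / 0.47 = 59150 s = 16.43 h.
2.5%/h lost → k = −ln(1 − 0.025) = 0.02532 h⁻¹.
Applying C = C₀e^(−kt): 34.58 × 0.6597 = 22.81 mg/L.

22.8 mg/L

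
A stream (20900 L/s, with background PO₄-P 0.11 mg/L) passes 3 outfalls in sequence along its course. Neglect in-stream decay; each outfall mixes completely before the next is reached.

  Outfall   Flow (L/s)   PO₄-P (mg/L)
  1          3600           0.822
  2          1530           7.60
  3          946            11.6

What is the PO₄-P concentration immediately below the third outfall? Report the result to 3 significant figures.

After outfall 1: Q = 20900 + 3600 = 24500 L/s; C = (20900·0.1100 + 3600·0.8220)/24500 = 0.2146 mg/L.
After outfall 2: Q = 24500 + 1530 = 26030 L/s; C = (24500·0.2146 + 1530·7.600)/26030 = 0.6487 mg/L.
After outfall 3: Q = 26030 + 946.0 = 26980 L/s; C = (26030·0.6487 + 946.0·11.60)/26980 = 1.033 mg/L.

1.03 mg/L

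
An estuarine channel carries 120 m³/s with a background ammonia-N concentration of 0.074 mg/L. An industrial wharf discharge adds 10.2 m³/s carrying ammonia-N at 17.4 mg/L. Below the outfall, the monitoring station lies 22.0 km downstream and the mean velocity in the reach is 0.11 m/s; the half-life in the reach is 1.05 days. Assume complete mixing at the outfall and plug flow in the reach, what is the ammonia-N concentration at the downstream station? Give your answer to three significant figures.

0.311 mg/L

Mixed concentration C = ΣQC/ΣQ = (120.0·0.07400 + 10.20·17.40) / 130.2 = 186.4/130.2 = 1.431 mg/L.
Travel time t = 22.0·1000 / 0.11 = 200000 s = 55.56 h.
Half-life 1.05 d → k = ln 2 / 1.05 = 0.6601 d⁻¹.
Decay over the reach: 1.431·exp(−kt) = 1.431·0.2169 = 0.3105 mg/L.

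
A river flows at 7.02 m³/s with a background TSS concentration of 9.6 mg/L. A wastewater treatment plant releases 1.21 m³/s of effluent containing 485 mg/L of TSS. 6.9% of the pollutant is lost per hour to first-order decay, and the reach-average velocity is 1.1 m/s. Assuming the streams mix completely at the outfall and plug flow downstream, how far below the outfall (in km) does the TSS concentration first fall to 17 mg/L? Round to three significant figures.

Conservation of mass: C = (7.020·9.600 + 1.210·485.0) / 8.230 = 654.2/8.230 = 79.49 mg/L.
6.9%/h lost → k = −ln(1 − 0.069) = 0.07150 h⁻¹.
Set 79.49·exp(−k·t) = 17 → t = ln(79.49/17)/k = 77670 s = 21.57 h.
Distance = v·t = 1.1·77670 = 85430 m = 85.43 km.

85.4 km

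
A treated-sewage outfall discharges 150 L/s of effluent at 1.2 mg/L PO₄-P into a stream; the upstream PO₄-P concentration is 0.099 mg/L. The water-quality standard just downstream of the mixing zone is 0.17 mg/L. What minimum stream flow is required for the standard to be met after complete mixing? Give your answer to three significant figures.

2180 L/s

Set C_mix = 0.17: (Q·0.09900 + 150.0·1.200) / (Q + 150.0) = 0.17
→ Q = 150.0·(1.200 − 0.17)/(0.17 − 0.09900) = 2176 L/s.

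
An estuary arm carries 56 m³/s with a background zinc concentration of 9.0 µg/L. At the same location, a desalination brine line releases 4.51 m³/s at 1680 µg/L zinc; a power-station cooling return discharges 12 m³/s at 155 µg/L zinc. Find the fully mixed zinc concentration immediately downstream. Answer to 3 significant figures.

Mass balance: C = (56.00·9.000 + 4.510·1680 + 12.00·155.0) / 72.51 = 9941/72.51 = 137.1 µg/L.

137 µg/L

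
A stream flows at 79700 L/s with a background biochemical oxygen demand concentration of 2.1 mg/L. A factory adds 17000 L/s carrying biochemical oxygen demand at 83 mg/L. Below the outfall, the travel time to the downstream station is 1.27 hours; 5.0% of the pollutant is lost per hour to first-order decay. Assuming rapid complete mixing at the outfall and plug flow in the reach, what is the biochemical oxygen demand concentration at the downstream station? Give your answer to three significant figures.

15.3 mg/L

Mass balance: C = (79700·2.100 + 17000·83.00) / 96700 = 1578000/96700 = 16.32 mg/L.
5.0%/h lost → k = −ln(1 − 0.05) = 0.05129 h⁻¹.
Decay over the reach: 16.32·exp(−kt) = 16.32·0.9369 = 15.29 mg/L.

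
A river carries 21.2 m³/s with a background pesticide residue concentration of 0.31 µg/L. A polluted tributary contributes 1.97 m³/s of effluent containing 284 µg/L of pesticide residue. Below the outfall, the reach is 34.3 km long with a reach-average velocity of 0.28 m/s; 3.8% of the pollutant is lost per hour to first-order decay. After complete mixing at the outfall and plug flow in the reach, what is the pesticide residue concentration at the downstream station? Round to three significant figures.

Mixed concentration C = ΣQC/ΣQ = (21.20·0.3100 + 1.970·284.0) / 23.17 = 566.1/23.17 = 24.43 µg/L.
Travel time t = 34.3·1000 / 0.28 = 122500 s = 34.03 h.
3.8%/h lost → k = −ln(1 − 0.038) = 0.03874 h⁻¹.
First-order decay: C = 24.43·exp(−k·t) = 24.43·0.2676 = 6.538 µg/L.

6.54 µg/L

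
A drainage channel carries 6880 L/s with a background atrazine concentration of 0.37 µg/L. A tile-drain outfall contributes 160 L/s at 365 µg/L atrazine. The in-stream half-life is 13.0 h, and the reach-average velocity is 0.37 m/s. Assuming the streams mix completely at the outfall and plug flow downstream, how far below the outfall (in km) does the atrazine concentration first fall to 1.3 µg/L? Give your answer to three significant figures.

Flow-weighted average: C = (6880·0.3700 + 160.0·365.0) / 7040 = 60950/7040 = 8.657 µg/L.
Half-life 13.0 h → k = ln 2 / 13.0 = 0.05332 h⁻¹ = 1.280 d⁻¹.
Set 8.657·exp(−k·t) = 1.3 → t = ln(8.657/1.3)/k = 128000 s = 35.56 h.
Distance = v·t = 0.37·128000 = 47370 m = 47.37 km.

47.4 km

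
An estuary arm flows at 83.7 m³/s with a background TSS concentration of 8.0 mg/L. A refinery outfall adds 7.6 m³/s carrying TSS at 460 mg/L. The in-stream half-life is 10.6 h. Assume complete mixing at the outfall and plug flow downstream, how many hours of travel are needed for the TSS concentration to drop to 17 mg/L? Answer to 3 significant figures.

15.1 h

Mixed concentration C = ΣQC/ΣQ = (83.70·8.000 + 7.600·460.0) / 91.30 = 4166/91.30 = 45.63 mg/L.
Half-life 10.6 h → k = ln 2 / 10.6 = 0.06539 h⁻¹ = 1.569 d⁻¹.
45.63·exp(−k·t) = 17 → t = ln(45.63/17)/k = 54350 s = 15.10 h.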